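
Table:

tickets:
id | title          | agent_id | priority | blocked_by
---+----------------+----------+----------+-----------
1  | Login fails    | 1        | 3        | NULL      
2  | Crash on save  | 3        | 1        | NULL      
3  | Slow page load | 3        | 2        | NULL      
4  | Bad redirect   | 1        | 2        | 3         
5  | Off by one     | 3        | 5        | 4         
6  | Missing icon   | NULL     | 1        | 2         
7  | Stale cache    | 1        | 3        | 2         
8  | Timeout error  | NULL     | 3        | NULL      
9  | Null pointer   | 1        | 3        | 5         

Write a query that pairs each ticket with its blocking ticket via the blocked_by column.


This is a self-join: tickets is joined to a second copy of itself, matching each row's blocked_by to another row's id. Use LEFT JOIN so rows with blocked_by=NULL are kept.
  - ticket 1 (Login fails): blocked_by=NULL -> NULL
  - ticket 2 (Crash on save): blocked_by=NULL -> NULL
  - ticket 3 (Slow page load): blocked_by=NULL -> NULL
  - ticket 4 (Bad redirect): blocked_by=3 -> Slow page load
  - ticket 5 (Off by one): blocked_by=4 -> Bad redirect
  - ticket 6 (Missing icon): blocked_by=2 -> Crash on save
  - ticket 7 (Stale cache): blocked_by=2 -> Crash on save
  - ticket 8 (Timeout error): blocked_by=NULL -> NULL
  - ticket 9 (Null pointer): blocked_by=5 -> Off by one

SQL:
SELECT a.title AS item, b.title AS blocked_by
FROM tickets a
LEFT JOIN tickets b ON a.blocked_by = b.id

Result:
item           | blocked_by    
---------------+---------------
Login fails    | NULL          
Crash on save  | NULL          
Slow page load | NULL          
Bad redirect   | Slow page load
Off by one     | Bad redirect  
Missing icon   | Crash on save 
Stale cache    | Crash on save 
Timeout error  | NULL          
Null pointer   | Off by one    


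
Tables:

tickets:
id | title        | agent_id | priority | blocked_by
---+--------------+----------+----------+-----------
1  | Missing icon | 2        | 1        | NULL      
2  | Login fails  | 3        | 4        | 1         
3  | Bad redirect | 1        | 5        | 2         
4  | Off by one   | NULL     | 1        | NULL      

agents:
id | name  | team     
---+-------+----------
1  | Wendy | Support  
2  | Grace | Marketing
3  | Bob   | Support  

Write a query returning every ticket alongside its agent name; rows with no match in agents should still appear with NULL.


LEFT JOIN keeps every row from tickets (the left table); where agent_id has no match in agents, the agent columns become NULL. Walk through each ticket:
  - ticket 1 (Missing icon): agent_id=2 -> matches Grace
  - ticket 2 (Login fails): agent_id=3 -> matches Bob
  - ticket 3 (Bad redirect): agent_id=1 -> matches Wendy
  - ticket 4 (Off by one): agent_id=NULL, no match -> kept with NULL
All 4 rows appear; 1 has NULL agent.

SQL:
SELECT a.title, b.name AS agent
FROM tickets a
LEFT JOIN agents b ON a.agent_id = b.id

Result:
title        | agent
-------------+------
Missing icon | Grace
Login fails  | Bob  
Bad redirect | Wendy
Off by one   | NULL 


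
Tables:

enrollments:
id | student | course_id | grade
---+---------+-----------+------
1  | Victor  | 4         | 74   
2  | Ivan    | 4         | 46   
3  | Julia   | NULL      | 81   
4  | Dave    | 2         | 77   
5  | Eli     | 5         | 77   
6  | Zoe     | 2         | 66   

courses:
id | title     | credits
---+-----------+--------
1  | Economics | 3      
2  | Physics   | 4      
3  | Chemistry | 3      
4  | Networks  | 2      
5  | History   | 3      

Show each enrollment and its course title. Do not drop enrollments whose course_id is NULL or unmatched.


LEFT JOIN keeps every row from enrollments (the left table); where course_id has no match in courses, the course columns become NULL. Walk through each enrollment:
  - enrollment 1 (Victor): course_id=4 -> matches Networks
  - enrollment 2 (Ivan): course_id=4 -> matches Networks
  - enrollment 3 (Julia): course_id=NULL, no match -> kept with NULL
  - enrollment 4 (Dave): course_id=2 -> matches Physics
  - enrollment 5 (Eli): course_id=5 -> matches History
  - enrollment 6 (Zoe): course_id=2 -> matches Physics
All 6 rows appear; 1 has NULL course.

SQL:
SELECT a.student, b.title AS course
FROM enrollments a
LEFT JOIN courses b ON a.course_id = b.id

Result:
student | course  
--------+---------
Victor  | Networks
Ivan    | Networks
Julia   | NULL    
Dave    | Physics 
Eli     | History 
Zoe     | Physics 


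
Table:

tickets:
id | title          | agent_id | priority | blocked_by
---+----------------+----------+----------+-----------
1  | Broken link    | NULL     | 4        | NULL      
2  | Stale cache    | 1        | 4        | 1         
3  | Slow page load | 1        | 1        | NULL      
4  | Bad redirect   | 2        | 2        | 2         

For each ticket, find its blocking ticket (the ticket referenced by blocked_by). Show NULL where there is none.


This is a self-join: tickets is joined to a second copy of itself, matching each row's blocked_by to another row's id. Use LEFT JOIN so rows with blocked_by=NULL are kept.
  - ticket 1 (Broken link): blocked_by=NULL -> NULL
  - ticket 2 (Stale cache): blocked_by=1 -> Broken link
  - ticket 3 (Slow page load): blocked_by=NULL -> NULL
  - ticket 4 (Bad redirect): blocked_by=2 -> Stale cache

SQL:
SELECT a.title AS item, b.title AS blocked_by
FROM tickets a
LEFT JOIN tickets b ON a.blocked_by = b.id

Result:
item           | blocked_by 
---------------+------------
Broken link    | NULL       
Stale cache    | Broken link
Slow page load | NULL       
Bad redirect   | Stale cache


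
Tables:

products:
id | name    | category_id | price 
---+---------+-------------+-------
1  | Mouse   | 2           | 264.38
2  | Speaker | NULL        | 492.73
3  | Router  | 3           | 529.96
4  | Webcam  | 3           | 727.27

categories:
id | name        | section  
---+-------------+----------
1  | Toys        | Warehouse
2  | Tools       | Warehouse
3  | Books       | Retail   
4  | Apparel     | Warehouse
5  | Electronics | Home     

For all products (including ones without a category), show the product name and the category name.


LEFT JOIN keeps every row from products (the left table); where category_id has no match in categories, the category columns become NULL. Walk through each product:
  - product 1 (Mouse): category_id=2 -> matches Tools
  - product 2 (Speaker): category_id=NULL, no match -> kept with NULL
  - product 3 (Router): category_id=3 -> matches Books
  - product 4 (Webcam): category_id=3 -> matches Books
All 4 rows appear; 1 has NULL category.

SQL:
SELECT a.name, b.name AS category
FROM products a
LEFT JOIN categories b ON a.category_id = b.id

Result:
name    | category
--------+---------
Mouse   | Tools   
Speaker | NULL    
Router  | Books   
Webcam  | Books   


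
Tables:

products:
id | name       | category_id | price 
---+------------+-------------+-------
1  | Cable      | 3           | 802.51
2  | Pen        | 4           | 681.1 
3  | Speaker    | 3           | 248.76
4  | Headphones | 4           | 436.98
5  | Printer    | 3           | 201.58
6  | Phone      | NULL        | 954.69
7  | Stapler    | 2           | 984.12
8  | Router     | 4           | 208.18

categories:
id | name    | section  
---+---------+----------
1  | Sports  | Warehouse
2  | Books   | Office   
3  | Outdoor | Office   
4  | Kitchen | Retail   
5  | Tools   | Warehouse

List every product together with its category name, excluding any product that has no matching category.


INNER JOIN keeps only products rows whose category_id matches an id in categories. Walk through each product:
  - product 1 (Cable): category_id=3 -> matches Outdoor
  - product 2 (Pen): category_id=4 -> matches Kitchen
  - product 3 (Speaker): category_id=3 -> matches Outdoor
  - product 4 (Headphones): category_id=4 -> matches Kitchen
  - product 5 (Printer): category_id=3 -> matches Outdoor
  - product 6 (Phone): category_id=NULL, no match -> dropped
  - product 7 (Stapler): category_id=2 -> matches Books
  - product 8 (Router): category_id=4 -> matches Kitchen
So 1 of 8 rows is dropped.

SQL:
SELECT a.name, b.name AS category
FROM products a
INNER JOIN categories b ON a.category_id = b.id

Result:
name       | category
-----------+---------
Cable      | Outdoor 
Pen        | Kitchen 
Speaker    | Outdoor 
Headphones | Kitchen 
Printer    | Outdoor 
Stapler    | Books   
Router     | Kitchen 


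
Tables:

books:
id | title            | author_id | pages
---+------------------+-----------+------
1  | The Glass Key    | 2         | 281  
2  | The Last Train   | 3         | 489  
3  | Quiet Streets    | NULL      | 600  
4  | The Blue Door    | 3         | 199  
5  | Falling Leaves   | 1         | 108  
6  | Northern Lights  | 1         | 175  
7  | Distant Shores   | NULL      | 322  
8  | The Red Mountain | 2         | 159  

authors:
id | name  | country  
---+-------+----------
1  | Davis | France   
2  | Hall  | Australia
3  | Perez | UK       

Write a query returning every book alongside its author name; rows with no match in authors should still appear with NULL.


LEFT JOIN keeps every row from books (the left table); where author_id has no match in authors, the author columns become NULL. Walk through each book:
  - book 1 (The Glass Key): author_id=2 -> matches Hall
  - book 2 (The Last Train): author_id=3 -> matches Perez
  - book 3 (Quiet Streets): author_id=NULL, no match -> kept with NULL
  - book 4 (The Blue Door): author_id=3 -> matches Perez
  - book 5 (Falling Leaves): author_id=1 -> matches Davis
  - book 6 (Northern Lights): author_id=1 -> matches Davis
  - book 7 (Distant Shores): author_id=NULL, no match -> kept with NULL
  - book 8 (The Red Mountain): author_id=2 -> matches Hall
All 8 rows appear; 2 have NULL author.

SQL:
SELECT a.title, b.name AS author
FROM books a
LEFT JOIN authors b ON a.author_id = b.id

Result:
title            | author
-----------------+-------
The Glass Key    | Hall  
The Last Train   | Perez 
Quiet Streets    | NULL  
The Blue Door    | Perez 
Falling Leaves   | Davis 
Northern Lights  | Davis 
Distant Shores   | NULL  
The Red Mountain | Hall  


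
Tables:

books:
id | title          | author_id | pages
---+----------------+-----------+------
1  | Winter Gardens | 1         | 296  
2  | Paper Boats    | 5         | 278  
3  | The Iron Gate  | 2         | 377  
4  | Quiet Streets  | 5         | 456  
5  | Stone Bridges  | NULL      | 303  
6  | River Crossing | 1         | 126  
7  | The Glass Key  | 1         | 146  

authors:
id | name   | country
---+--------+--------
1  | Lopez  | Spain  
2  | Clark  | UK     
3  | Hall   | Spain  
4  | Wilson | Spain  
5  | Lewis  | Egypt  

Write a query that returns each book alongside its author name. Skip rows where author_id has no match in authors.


INNER JOIN keeps only books rows whose author_id matches an id in authors. Walk through each book:
  - book 1 (Winter Gardens): author_id=1 -> matches Lopez
  - book 2 (Paper Boats): author_id=5 -> matches Lewis
  - book 3 (The Iron Gate): author_id=2 -> matches Clark
  - book 4 (Quiet Streets): author_id=5 -> matches Lewis
  - book 5 (Stone Bridges): author_id=NULL, no match -> dropped
  - book 6 (River Crossing): author_id=1 -> matches Lopez
  - book 7 (The Glass Key): author_id=1 -> matches Lopez
So 1 of 7 rows is dropped.

SQL:
SELECT a.title, b.name AS author
FROM books a
INNER JOIN authors b ON a.author_id = b.id

Result:
title          | author
---------------+-------
Winter Gardens | Lopez 
Paper Boats    | Lewis 
The Iron Gate  | Clark 
Quiet Streets  | Lewis 
River Crossing | Lopez 
The Glass Key  | Lopez 


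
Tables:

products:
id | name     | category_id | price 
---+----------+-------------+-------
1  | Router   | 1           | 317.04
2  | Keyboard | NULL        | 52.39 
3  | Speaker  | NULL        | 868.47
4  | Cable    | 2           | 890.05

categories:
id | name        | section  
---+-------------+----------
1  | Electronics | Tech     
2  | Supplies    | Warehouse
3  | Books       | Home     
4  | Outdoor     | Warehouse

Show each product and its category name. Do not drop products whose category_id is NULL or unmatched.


LEFT JOIN keeps every row from products (the left table); where category_id has no match in categories, the category columns become NULL. Walk through each product:
  - product 1 (Router): category_id=1 -> matches Electronics
  - product 2 (Keyboard): category_id=NULL, no match -> kept with NULL
  - product 3 (Speaker): category_id=NULL, no match -> kept with NULL
  - product 4 (Cable): category_id=2 -> matches Supplies
All 4 rows appear; 2 have NULL category.

SQL:
SELECT a.name, b.name AS category
FROM products a
LEFT JOIN categories b ON a.category_id = b.id

Result:
name     | category   
---------+------------
Router   | Electronics
Keyboard | NULL       
Speaker  | NULL       
Cable    | Supplies   


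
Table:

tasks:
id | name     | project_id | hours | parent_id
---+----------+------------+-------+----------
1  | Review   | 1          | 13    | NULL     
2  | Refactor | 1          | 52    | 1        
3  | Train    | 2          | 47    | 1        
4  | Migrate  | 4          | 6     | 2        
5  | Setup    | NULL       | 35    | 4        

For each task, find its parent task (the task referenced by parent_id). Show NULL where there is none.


This is a self-join: tasks is joined to a second copy of itself, matching each row's parent_id to another row's id. Use LEFT JOIN so rows with parent_id=NULL are kept.
  - task 1 (Review): parent_id=NULL -> NULL
  - task 2 (Refactor): parent_id=1 -> Review
  - task 3 (Train): parent_id=1 -> Review
  - task 4 (Migrate): parent_id=2 -> Refactor
  - task 5 (Setup): parent_id=4 -> Migrate

SQL:
SELECT a.name AS item, b.name AS parent
FROM tasks a
LEFT JOIN tasks b ON a.parent_id = b.id

Result:
item     | parent  
---------+---------
Review   | NULL    
Refactor | Review  
Train    | Review  
Migrate  | Refactor
Setup    | Migrate 


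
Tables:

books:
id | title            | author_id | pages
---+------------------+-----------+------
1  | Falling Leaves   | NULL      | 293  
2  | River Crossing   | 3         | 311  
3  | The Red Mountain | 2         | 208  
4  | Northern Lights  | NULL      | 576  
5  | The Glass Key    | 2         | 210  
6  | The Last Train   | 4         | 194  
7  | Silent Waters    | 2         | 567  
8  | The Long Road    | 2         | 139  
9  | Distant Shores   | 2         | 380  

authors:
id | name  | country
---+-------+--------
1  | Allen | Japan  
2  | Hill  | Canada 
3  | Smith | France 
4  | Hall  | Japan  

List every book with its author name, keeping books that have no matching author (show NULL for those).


LEFT JOIN keeps every row from books (the left table); where author_id has no match in authors, the author columns become NULL. Walk through each book:
  - book 1 (Falling Leaves): author_id=NULL, no match -> kept with NULL
  - book 2 (River Crossing): author_id=3 -> matches Smith
  - book 3 (The Red Mountain): author_id=2 -> matches Hill
  - book 4 (Northern Lights): author_id=NULL, no match -> kept with NULL
  - book 5 (The Glass Key): author_id=2 -> matches Hill
  - book 6 (The Last Train): author_id=4 -> matches Hall
  - book 7 (Silent Waters): author_id=2 -> matches Hill
  - book 8 (The Long Road): author_id=2 -> matches Hill
  - book 9 (Distant Shores): author_id=2 -> matches Hill
All 9 rows appear; 2 have NULL author.

SQL:
SELECT a.title, b.name AS author
FROM books a
LEFT JOIN authors b ON a.author_id = b.id

Result:
title            | author
-----------------+-------
Falling Leaves   | NULL  
River Crossing   | Smith 
The Red Mountain | Hill  
Northern Lights  | NULL  
The Glass Key    | Hill  
The Last Train   | Hall  
Silent Waters    | Hill  
The Long Road    | Hill  
Distant Shores   | Hill  


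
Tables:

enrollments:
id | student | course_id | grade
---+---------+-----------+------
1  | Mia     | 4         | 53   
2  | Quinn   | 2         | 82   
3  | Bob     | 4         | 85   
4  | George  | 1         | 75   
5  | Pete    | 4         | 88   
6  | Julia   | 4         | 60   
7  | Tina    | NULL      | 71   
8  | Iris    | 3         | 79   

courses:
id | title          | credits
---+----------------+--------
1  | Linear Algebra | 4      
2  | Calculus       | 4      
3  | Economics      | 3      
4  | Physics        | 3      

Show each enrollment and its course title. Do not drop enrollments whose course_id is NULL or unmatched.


LEFT JOIN keeps every row from enrollments (the left table); where course_id has no match in courses, the course columns become NULL. Walk through each enrollment:
  - enrollment 1 (Mia): course_id=4 -> matches Physics
  - enrollment 2 (Quinn): course_id=2 -> matches Calculus
  - enrollment 3 (Bob): course_id=4 -> matches Physics
  - enrollment 4 (George): course_id=1 -> matches Linear Algebra
  - enrollment 5 (Pete): course_id=4 -> matches Physics
  - enrollment 6 (Julia): course_id=4 -> matches Physics
  - enrollment 7 (Tina): course_id=NULL, no match -> kept with NULL
  - enrollment 8 (Iris): course_id=3 -> matches Economics
All 8 rows appear; 1 has NULL course.

SQL:
SELECT a.student, b.title AS course
FROM enrollments a
LEFT JOIN courses b ON a.course_id = b.id

Result:
student | course        
--------+---------------
Mia     | Physics       
Quinn   | Calculus      
Bob     | Physics       
George  | Linear Algebra
Pete    | Physics       
Julia   | Physics       
Tina    | NULL          
Iris    | Economics     


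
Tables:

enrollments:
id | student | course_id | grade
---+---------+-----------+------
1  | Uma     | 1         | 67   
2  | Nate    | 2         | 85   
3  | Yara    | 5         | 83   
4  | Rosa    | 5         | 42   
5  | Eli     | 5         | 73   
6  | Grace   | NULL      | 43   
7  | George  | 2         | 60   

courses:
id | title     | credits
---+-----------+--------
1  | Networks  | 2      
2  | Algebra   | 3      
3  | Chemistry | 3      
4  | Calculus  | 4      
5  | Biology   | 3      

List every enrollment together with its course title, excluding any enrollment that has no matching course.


INNER JOIN keeps only enrollments rows whose course_id matches an id in courses. Walk through each enrollment:
  - enrollment 1 (Uma): course_id=1 -> matches Networks
  - enrollment 2 (Nate): course_id=2 -> matches Algebra
  - enrollment 3 (Yara): course_id=5 -> matches Biology
  - enrollment 4 (Rosa): course_id=5 -> matches Biology
  - enrollment 5 (Eli): course_id=5 -> matches Biology
  - enrollment 6 (Grace): course_id=NULL, no match -> dropped
  - enrollment 7 (George): course_id=2 -> matches Algebra
So 1 of 7 rows is dropped.

SQL:
SELECT a.student, b.title AS course
FROM enrollments a
INNER JOIN courses b ON a.course_id = b.id

Result:
student | course  
--------+---------
Uma     | Networks
Nate    | Algebra 
Yara    | Biology 
Rosa    | Biology 
Eli     | Biology 
George  | Algebra 


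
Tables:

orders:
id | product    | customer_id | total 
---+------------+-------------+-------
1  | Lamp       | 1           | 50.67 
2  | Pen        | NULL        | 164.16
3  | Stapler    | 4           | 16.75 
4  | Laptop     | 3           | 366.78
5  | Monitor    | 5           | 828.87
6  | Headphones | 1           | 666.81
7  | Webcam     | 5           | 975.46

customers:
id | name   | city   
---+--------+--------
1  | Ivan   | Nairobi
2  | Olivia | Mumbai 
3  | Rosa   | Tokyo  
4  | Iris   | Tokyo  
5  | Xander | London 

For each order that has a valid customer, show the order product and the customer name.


INNER JOIN keeps only orders rows whose customer_id matches an id in customers. Walk through each order:
  - order 1 (Lamp): customer_id=1 -> matches Ivan
  - order 2 (Pen): customer_id=NULL, no match -> dropped
  - order 3 (Stapler): customer_id=4 -> matches Iris
  - order 4 (Laptop): customer_id=3 -> matches Rosa
  - order 5 (Monitor): customer_id=5 -> matches Xander
  - order 6 (Headphones): customer_id=1 -> matches Ivan
  - order 7 (Webcam): customer_id=5 -> matches Xander
So 1 of 7 rows is dropped.

SQL:
SELECT a.product, b.name AS customer
FROM orders a
INNER JOIN customers b ON a.customer_id = b.id

Result:
product    | customer
-----------+---------
Lamp       | Ivan    
Stapler    | Iris    
Laptop     | Rosa    
Monitor    | Xander  
Headphones | Ivan    
Webcam     | Xander  


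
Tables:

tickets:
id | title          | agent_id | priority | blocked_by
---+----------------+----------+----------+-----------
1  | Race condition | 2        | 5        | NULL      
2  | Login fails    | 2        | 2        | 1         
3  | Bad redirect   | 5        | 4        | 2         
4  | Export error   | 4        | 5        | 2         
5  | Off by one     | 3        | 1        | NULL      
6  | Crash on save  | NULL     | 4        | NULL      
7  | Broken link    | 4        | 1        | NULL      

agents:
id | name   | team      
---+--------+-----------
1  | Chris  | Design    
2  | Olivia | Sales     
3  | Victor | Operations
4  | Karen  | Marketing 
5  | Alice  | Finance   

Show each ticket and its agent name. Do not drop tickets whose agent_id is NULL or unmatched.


LEFT JOIN keeps every row from tickets (the left table); where agent_id has no match in agents, the agent columns become NULL. Walk through each ticket:
  - ticket 1 (Race condition): agent_id=2 -> matches Olivia
  - ticket 2 (Login fails): agent_id=2 -> matches Olivia
  - ticket 3 (Bad redirect): agent_id=5 -> matches Alice
  - ticket 4 (Export error): agent_id=4 -> matches Karen
  - ticket 5 (Off by one): agent_id=3 -> matches Victor
  - ticket 6 (Crash on save): agent_id=NULL, no match -> kept with NULL
  - ticket 7 (Broken link): agent_id=4 -> matches Karen
All 7 rows appear; 1 has NULL agent.

SQL:
SELECT a.title, b.name AS agent
FROM tickets a
LEFT JOIN agents b ON a.agent_id = b.id

Result:
title          | agent 
---------------+-------
Race condition | Olivia
Login fails    | Olivia
Bad redirect   | Alice 
Export error   | Karen 
Off by one     | Victor
Crash on save  | NULL  
Broken link    | Karen 


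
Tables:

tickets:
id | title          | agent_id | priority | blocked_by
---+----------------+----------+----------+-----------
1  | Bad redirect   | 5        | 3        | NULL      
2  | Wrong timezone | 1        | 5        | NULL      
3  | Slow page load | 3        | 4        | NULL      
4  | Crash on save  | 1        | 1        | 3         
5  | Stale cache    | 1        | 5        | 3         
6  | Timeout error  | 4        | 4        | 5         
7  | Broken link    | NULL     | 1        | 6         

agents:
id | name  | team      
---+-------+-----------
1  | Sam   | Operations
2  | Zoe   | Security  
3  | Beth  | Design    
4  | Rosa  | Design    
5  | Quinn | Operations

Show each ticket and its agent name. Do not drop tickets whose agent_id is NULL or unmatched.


LEFT JOIN keeps every row from tickets (the left table); where agent_id has no match in agents, the agent columns become NULL. Walk through each ticket:
  - ticket 1 (Bad redirect): agent_id=5 -> matches Quinn
  - ticket 2 (Wrong timezone): agent_id=1 -> matches Sam
  - ticket 3 (Slow page load): agent_id=3 -> matches Beth
  - ticket 4 (Crash on save): agent_id=1 -> matches Sam
  - ticket 5 (Stale cache): agent_id=1 -> matches Sam
  - ticket 6 (Timeout error): agent_id=4 -> matches Rosa
  - ticket 7 (Broken link): agent_id=NULL, no match -> kept with NULL
All 7 rows appear; 1 has NULL agent.

SQL:
SELECT a.title, b.name AS agent
FROM tickets a
LEFT JOIN agents b ON a.agent_id = b.id

Result:
title          | agent
---------------+------
Bad redirect   | Quinn
Wrong timezone | Sam  
Slow page load | Beth 
Crash on save  | Sam  
Stale cache    | Sam  
Timeout error  | Rosa 
Broken link    | NULL 


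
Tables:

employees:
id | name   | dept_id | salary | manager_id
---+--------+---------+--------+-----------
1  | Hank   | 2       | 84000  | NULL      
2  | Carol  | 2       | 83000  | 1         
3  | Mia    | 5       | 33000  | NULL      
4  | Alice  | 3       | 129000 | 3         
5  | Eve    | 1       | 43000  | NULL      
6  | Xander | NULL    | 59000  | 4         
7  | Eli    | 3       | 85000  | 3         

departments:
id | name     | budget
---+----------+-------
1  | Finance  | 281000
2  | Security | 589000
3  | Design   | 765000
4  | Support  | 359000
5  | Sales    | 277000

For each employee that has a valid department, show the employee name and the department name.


INNER JOIN keeps only employees rows whose dept_id matches an id in departments. Walk through each employee:
  - employee 1 (Hank): dept_id=2 -> matches Security
  - employee 2 (Carol): dept_id=2 -> matches Security
  - employee 3 (Mia): dept_id=5 -> matches Sales
  - employee 4 (Alice): dept_id=3 -> matches Design
  - employee 5 (Eve): dept_id=1 -> matches Finance
  - employee 6 (Xander): dept_id=NULL, no match -> dropped
  - employee 7 (Eli): dept_id=3 -> matches Design
So 1 of 7 rows is dropped.

SQL:
SELECT a.name, b.name AS department
FROM employees a
INNER JOIN departments b ON a.dept_id = b.id

Result:
name  | department
------+-----------
Hank  | Security  
Carol | Security  
Mia   | Sales     
Alice | Design    
Eve   | Finance   
Eli   | Design    


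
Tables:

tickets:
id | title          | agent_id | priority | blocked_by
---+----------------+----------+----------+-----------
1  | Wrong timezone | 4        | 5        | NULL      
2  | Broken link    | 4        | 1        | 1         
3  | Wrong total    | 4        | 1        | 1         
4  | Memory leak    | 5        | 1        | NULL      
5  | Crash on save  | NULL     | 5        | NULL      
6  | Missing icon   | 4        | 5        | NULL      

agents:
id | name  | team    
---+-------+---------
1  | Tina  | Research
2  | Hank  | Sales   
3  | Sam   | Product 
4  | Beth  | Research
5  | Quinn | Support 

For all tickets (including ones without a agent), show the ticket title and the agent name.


LEFT JOIN keeps every row from tickets (the left table); where agent_id has no match in agents, the agent columns become NULL. Walk through each ticket:
  - ticket 1 (Wrong timezone): agent_id=4 -> matches Beth
  - ticket 2 (Broken link): agent_id=4 -> matches Beth
  - ticket 3 (Wrong total): agent_id=4 -> matches Beth
  - ticket 4 (Memory leak): agent_id=5 -> matches Quinn
  - ticket 5 (Crash on save): agent_id=NULL, no match -> kept with NULL
  - ticket 6 (Missing icon): agent_id=4 -> matches Beth
All 6 rows appear; 1 has NULL agent.

SQL:
SELECT a.title, b.name AS agent
FROM tickets a
LEFT JOIN agents b ON a.agent_id = b.id

Result:
title          | agent
---------------+------
Wrong timezone | Beth 
Broken link    | Beth 
Wrong total    | Beth 
Memory leak    | Quinn
Crash on save  | NULL 
Missing icon   | Beth 


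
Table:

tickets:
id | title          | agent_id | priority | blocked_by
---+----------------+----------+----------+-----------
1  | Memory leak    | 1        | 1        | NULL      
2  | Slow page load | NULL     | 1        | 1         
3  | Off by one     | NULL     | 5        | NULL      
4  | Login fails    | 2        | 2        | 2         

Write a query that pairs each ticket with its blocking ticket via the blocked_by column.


This is a self-join: tickets is joined to a second copy of itself, matching each row's blocked_by to another row's id. Use LEFT JOIN so rows with blocked_by=NULL are kept.
  - ticket 1 (Memory leak): blocked_by=NULL -> NULL
  - ticket 2 (Slow page load): blocked_by=1 -> Memory leak
  - ticket 3 (Off by one): blocked_by=NULL -> NULL
  - ticket 4 (Login fails): blocked_by=2 -> Slow page load

SQL:
SELECT a.title AS item, b.title AS blocked_by
FROM tickets a
LEFT JOIN tickets b ON a.blocked_by = b.id

Result:
item           | blocked_by    
---------------+---------------
Memory leak    | NULL          
Slow page load | Memory leak   
Off by one     | NULL          
Login fails    | Slow page load


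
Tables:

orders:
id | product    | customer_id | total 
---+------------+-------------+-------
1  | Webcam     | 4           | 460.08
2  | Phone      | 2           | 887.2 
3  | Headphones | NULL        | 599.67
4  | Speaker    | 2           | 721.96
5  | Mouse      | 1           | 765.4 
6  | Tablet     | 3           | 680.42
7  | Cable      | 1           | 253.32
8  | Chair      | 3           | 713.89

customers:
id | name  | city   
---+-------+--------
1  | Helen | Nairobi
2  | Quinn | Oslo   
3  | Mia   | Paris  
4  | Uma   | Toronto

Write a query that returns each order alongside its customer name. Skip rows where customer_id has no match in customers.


INNER JOIN keeps only orders rows whose customer_id matches an id in customers. Walk through each order:
  - order 1 (Webcam): customer_id=4 -> matches Uma
  - order 2 (Phone): customer_id=2 -> matches Quinn
  - order 3 (Headphones): customer_id=NULL, no match -> dropped
  - order 4 (Speaker): customer_id=2 -> matches Quinn
  - order 5 (Mouse): customer_id=1 -> matches Helen
  - order 6 (Tablet): customer_id=3 -> matches Mia
  - order 7 (Cable): customer_id=1 -> matches Helen
  - order 8 (Chair): customer_id=3 -> matches Mia
So 1 of 8 rows is dropped.

SQL:
SELECT a.product, b.name AS customer
FROM orders a
INNER JOIN customers b ON a.customer_id = b.id

Result:
product | customer
--------+---------
Webcam  | Uma     
Phone   | Quinn   
Speaker | Quinn   
Mouse   | Helen   
Tablet  | Mia     
Cable   | Helen   
Chair   | Mia     


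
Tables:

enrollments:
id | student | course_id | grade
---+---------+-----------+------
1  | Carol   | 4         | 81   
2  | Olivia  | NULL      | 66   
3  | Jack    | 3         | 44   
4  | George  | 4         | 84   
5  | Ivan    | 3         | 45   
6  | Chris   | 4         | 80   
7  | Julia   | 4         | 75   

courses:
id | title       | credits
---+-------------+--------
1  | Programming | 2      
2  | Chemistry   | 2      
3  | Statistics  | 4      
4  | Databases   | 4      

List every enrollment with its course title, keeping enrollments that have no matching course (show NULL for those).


LEFT JOIN keeps every row from enrollments (the left table); where course_id has no match in courses, the course columns become NULL. Walk through each enrollment:
  - enrollment 1 (Carol): course_id=4 -> matches Databases
  - enrollment 2 (Olivia): course_id=NULL, no match -> kept with NULL
  - enrollment 3 (Jack): course_id=3 -> matches Statistics
  - enrollment 4 (George): course_id=4 -> matches Databases
  - enrollment 5 (Ivan): course_id=3 -> matches Statistics
  - enrollment 6 (Chris): course_id=4 -> matches Databases
  - enrollment 7 (Julia): course_id=4 -> matches Databases
All 7 rows appear; 1 has NULL course.

SQL:
SELECT a.student, b.title AS course
FROM enrollments a
LEFT JOIN courses b ON a.course_id = b.id

Result:
student | course    
--------+-----------
Carol   | Databases 
Olivia  | NULL      
Jack    | Statistics
George  | Databases 
Ivan    | Statistics
Chris   | Databases 
Julia   | Databases 


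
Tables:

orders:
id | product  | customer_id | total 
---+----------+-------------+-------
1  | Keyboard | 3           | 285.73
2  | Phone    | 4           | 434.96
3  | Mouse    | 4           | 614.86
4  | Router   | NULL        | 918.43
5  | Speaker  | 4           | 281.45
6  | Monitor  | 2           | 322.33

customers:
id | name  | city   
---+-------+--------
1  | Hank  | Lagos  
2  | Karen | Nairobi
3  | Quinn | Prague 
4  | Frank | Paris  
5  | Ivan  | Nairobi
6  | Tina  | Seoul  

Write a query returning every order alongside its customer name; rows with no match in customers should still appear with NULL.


LEFT JOIN keeps every row from orders (the left table); where customer_id has no match in customers, the customer columns become NULL. Walk through each order:
  - order 1 (Keyboard): customer_id=3 -> matches Quinn
  - order 2 (Phone): customer_id=4 -> matches Frank
  - order 3 (Mouse): customer_id=4 -> matches Frank
  - order 4 (Router): customer_id=NULL, no match -> kept with NULL
  - order 5 (Speaker): customer_id=4 -> matches Frank
  - order 6 (Monitor): customer_id=2 -> matches Karen
All 6 rows appear; 1 has NULL customer.

SQL:
SELECT a.product, b.name AS customer
FROM orders a
LEFT JOIN customers b ON a.customer_id = b.id

Result:
product  | customer
---------+---------
Keyboard | Quinn   
Phone    | Frank   
Mouse    | Frank   
Router   | NULL    
Speaker  | Frank   
Monitor  | Karen   


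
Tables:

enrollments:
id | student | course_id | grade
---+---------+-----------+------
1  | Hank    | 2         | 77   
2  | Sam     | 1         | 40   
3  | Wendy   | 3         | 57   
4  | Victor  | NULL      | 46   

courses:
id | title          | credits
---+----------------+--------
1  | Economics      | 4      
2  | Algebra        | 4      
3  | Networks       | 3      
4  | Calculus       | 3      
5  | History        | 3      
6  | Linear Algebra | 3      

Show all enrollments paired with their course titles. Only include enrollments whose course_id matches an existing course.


INNER JOIN keeps only enrollments rows whose course_id matches an id in courses. Walk through each enrollment:
  - enrollment 1 (Hank): course_id=2 -> matches Algebra
  - enrollment 2 (Sam): course_id=1 -> matches Economics
  - enrollment 3 (Wendy): course_id=3 -> matches Networks
  - enrollment 4 (Victor): course_id=NULL, no match -> dropped
So 1 of 4 rows is dropped.

SQL:
SELECT a.student, b.title AS course
FROM enrollments a
INNER JOIN courses b ON a.course_id = b.id

Result:
student | course   
--------+----------
Hank    | Algebra  
Sam     | Economics
Wendy   | Networks 


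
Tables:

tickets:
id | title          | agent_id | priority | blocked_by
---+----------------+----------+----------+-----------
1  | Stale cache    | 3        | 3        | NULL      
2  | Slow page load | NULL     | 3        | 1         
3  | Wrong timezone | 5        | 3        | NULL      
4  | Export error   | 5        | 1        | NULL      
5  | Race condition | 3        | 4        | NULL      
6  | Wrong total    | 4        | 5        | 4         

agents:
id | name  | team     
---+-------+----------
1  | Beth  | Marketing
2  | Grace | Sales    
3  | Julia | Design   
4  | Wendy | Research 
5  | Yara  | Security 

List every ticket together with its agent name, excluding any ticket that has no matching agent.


INNER JOIN keeps only tickets rows whose agent_id matches an id in agents. Walk through each ticket:
  - ticket 1 (Stale cache): agent_id=3 -> matches Julia
  - ticket 2 (Slow page load): agent_id=NULL, no match -> dropped
  - ticket 3 (Wrong timezone): agent_id=5 -> matches Yara
  - ticket 4 (Export error): agent_id=5 -> matches Yara
  - ticket 5 (Race condition): agent_id=3 -> matches Julia
  - ticket 6 (Wrong total): agent_id=4 -> matches Wendy
So 1 of 6 rows is dropped.

SQL:
SELECT a.title, b.name AS agent
FROM tickets a
INNER JOIN agents b ON a.agent_id = b.id

Result:
title          | agent
---------------+------
Stale cache    | Julia
Wrong timezone | Yara 
Export error   | Yara 
Race condition | Julia
Wrong total    | Wendy


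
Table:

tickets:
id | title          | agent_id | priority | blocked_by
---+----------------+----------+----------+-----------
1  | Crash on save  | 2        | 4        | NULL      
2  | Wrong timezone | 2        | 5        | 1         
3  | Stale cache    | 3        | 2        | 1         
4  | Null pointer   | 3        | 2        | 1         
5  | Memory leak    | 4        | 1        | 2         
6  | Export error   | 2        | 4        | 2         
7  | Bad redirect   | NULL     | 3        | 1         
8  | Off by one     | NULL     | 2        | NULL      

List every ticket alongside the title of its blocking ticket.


This is a self-join: tickets is joined to a second copy of itself, matching each row's blocked_by to another row's id. Use LEFT JOIN so rows with blocked_by=NULL are kept.
  - ticket 1 (Crash on save): blocked_by=NULL -> NULL
  - ticket 2 (Wrong timezone): blocked_by=1 -> Crash on save
  - ticket 3 (Stale cache): blocked_by=1 -> Crash on save
  - ticket 4 (Null pointer): blocked_by=1 -> Crash on save
  - ticket 5 (Memory leak): blocked_by=2 -> Wrong timezone
  - ticket 6 (Export error): blocked_by=2 -> Wrong timezone
  - ticket 7 (Bad redirect): blocked_by=1 -> Crash on save
  - ticket 8 (Off by one): blocked_by=NULL -> NULL

SQL:
SELECT a.title AS item, b.title AS blocked_by
FROM tickets a
LEFT JOIN tickets b ON a.blocked_by = b.id

Result:
item           | blocked_by    
---------------+---------------
Crash on save  | NULL          
Wrong timezone | Crash on save 
Stale cache    | Crash on save 
Null pointer   | Crash on save 
Memory leak    | Wrong timezone
Export error   | Wrong timezone
Bad redirect   | Crash on save 
Off by one     | NULL          


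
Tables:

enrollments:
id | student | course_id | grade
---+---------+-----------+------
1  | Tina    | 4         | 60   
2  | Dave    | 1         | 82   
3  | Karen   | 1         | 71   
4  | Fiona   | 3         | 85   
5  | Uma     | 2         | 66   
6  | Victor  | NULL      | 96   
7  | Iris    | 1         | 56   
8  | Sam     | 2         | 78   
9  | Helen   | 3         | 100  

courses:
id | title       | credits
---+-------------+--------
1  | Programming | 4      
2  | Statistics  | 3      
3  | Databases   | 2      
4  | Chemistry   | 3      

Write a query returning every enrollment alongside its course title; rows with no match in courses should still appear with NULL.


LEFT JOIN keeps every row from enrollments (the left table); where course_id has no match in courses, the course columns become NULL. Walk through each enrollment:
  - enrollment 1 (Tina): course_id=4 -> matches Chemistry
  - enrollment 2 (Dave): course_id=1 -> matches Programming
  - enrollment 3 (Karen): course_id=1 -> matches Programming
  - enrollment 4 (Fiona): course_id=3 -> matches Databases
  - enrollment 5 (Uma): course_id=2 -> matches Statistics
  - enrollment 6 (Victor): course_id=NULL, no match -> kept with NULL
  - enrollment 7 (Iris): course_id=1 -> matches Programming
  - enrollment 8 (Sam): course_id=2 -> matches Statistics
  - enrollment 9 (Helen): course_id=3 -> matches Databases
All 9 rows appear; 1 has NULL course.

SQL:
SELECT a.student, b.title AS course
FROM enrollments a
LEFT JOIN courses b ON a.course_id = b.id

Result:
student | course     
--------+------------
Tina    | Chemistry  
Dave    | Programming
Karen   | Programming
Fiona   | Databases  
Uma     | Statistics 
Victor  | NULL       
Iris    | Programming
Sam     | Statistics 
Helen   | Databases  


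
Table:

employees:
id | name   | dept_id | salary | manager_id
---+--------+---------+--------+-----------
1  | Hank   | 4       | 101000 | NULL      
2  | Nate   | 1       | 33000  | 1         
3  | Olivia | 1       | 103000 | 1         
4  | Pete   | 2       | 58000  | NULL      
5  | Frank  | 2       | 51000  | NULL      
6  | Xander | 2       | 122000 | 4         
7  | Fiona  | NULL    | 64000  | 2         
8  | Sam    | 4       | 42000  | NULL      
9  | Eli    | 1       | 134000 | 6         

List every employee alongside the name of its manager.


This is a self-join: employees is joined to a second copy of itself, matching each row's manager_id to another row's id. Use LEFT JOIN so rows with manager_id=NULL are kept.
  - employee 1 (Hank): manager_id=NULL -> NULL
  - employee 2 (Nate): manager_id=1 -> Hank
  - employee 3 (Olivia): manager_id=1 -> Hank
  - employee 4 (Pete): manager_id=NULL -> NULL
  - employee 5 (Frank): manager_id=NULL -> NULL
  - employee 6 (Xander): manager_id=4 -> Pete
  - employee 7 (Fiona): manager_id=2 -> Nate
  - employee 8 (Sam): manager_id=NULL -> NULL
  - employee 9 (Eli): manager_id=6 -> Xander

SQL:
SELECT a.name AS item, b.name AS manager
FROM employees a
LEFT JOIN employees b ON a.manager_id = b.id

Result:
item   | manager
-------+--------
Hank   | NULL   
Nate   | Hank   
Olivia | Hank   
Pete   | NULL   
Frank  | NULL   
Xander | Pete   
Fiona  | Nate   
Sam    | NULL   
Eli    | Xander 


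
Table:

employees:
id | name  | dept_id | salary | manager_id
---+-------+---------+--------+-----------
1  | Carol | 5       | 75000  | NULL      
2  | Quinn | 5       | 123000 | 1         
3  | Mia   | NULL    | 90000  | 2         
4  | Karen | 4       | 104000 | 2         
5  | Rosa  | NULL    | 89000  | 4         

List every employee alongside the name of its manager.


This is a self-join: employees is joined to a second copy of itself, matching each row's manager_id to another row's id. Use LEFT JOIN so rows with manager_id=NULL are kept.
  - employee 1 (Carol): manager_id=NULL -> NULL
  - employee 2 (Quinn): manager_id=1 -> Carol
  - employee 3 (Mia): manager_id=2 -> Quinn
  - employee 4 (Karen): manager_id=2 -> Quinn
  - employee 5 (Rosa): manager_id=4 -> Karen

SQL:
SELECT a.name AS item, b.name AS manager
FROM employees a
LEFT JOIN employees b ON a.manager_id = b.id

Result:
item  | manager
------+--------
Carol | NULL   
Quinn | Carol  
Mia   | Quinn  
Karen | Quinn  
Rosa  | Karen  
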